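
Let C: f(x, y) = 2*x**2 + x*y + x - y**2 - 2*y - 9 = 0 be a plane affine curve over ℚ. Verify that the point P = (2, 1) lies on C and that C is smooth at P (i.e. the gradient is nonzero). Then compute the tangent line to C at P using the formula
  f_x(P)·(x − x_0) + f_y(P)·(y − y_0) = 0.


Tangent line at P: 10*x - 2*y - 18 = 0.

Step 1: f(2, 1) = 0, so P lies on C.
Step 2: partial derivatives
  f_x(x, y) = 4*x + y + 1, f_y(x, y) = x - 2*y - 2.
  f_x(P) = 10, f_y(P) = -2 (gradient nonzero, so P is smooth).
Step 3: tangent line at P: 10·(x − 2) + -2·(y − 1) = 0.
Expanding: 10*x - 2*y - 18 = 0.


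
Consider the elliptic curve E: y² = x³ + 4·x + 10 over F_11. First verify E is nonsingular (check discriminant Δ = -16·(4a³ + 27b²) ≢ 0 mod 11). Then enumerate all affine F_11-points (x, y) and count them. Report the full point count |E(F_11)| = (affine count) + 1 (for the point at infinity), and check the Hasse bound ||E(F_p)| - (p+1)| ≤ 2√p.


Affine points = {(1, 2), (1, 9), (2, 2), (2, 9), (3, 4), (3, 7), (5, 1), (5, 10), (8, 2), (8, 9), (9, 4), (9, 7), (10, 4), (10, 7)}; affine count = 14; |E(F_11)| = 15.

Discriminant check: Δ ∝ 4a³ + 27b² = 4·4³ + 27·10² = 4·64 + 27·100 ≡ 8 (mod 11). Nonzero ⇒ E is nonsingular.
For each x ∈ F_11, compute rhs = x³ + 4·x + 10 mod 11, then count y ∈ F_11 with y² ≡ rhs.
  x = 0: rhs = 10, matching y values: none (0 points).
  x = 1: rhs = 4, matching y values: 2, 9 (2 points).
  x = 2: rhs = 4, matching y values: 2, 9 (2 points).
  x = 3: rhs = 5, matching y values: 4, 7 (2 points).
  x = 4: rhs = 2, matching y values: none (0 points).
  x = 5: rhs = 1, matching y values: 1, 10 (2 points).
  x = 6: rhs = 8, matching y values: none (0 points).
  x = 7: rhs = 7, matching y values: none (0 points).
  x = 8: rhs = 4, matching y values: 2, 9 (2 points).
  x = 9: rhs = 5, matching y values: 4, 7 (2 points).
  x = 10: rhs = 5, matching y values: 4, 7 (2 points).
Total affine count: 14.
Full point count |E(F_11)| = 14 + 1 = 15.
Hasse bound: |15 − (11+1)| = |3| = 3 ≤ 2√11 ≈ 6.6332 ✓.


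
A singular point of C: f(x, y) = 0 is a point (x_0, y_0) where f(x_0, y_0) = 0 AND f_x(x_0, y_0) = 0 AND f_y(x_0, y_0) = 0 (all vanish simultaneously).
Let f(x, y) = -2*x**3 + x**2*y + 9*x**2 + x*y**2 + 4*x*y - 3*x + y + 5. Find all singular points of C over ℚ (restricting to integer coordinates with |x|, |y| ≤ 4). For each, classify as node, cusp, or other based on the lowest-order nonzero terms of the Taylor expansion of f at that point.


Singular points: {(1, -3)}; classification: cusp.

Compute partial derivatives:
  f_x = -6*x**2 + 2*x*y + 18*x + y**2 + 4*y - 3.
  f_y = x**2 + 2*x*y + 4*x + 1.
Scan x_0 ∈ {−4, ..., 4}. For each x_0, f_y(x_0, y) is a polynomial in y; find its integer roots y ∈ {−4, ..., 4}, then test f_x and f at those candidates.
  x = -4: f_y(-4, y) = 1 - 8*y; no integer root y with |y| ≤ 4.
  x = -3: f_y(-3, y) = -6*y - 2; no integer root y with |y| ≤ 4.
  x = -2: f_y(-2, y) = -4*y - 3; no integer root y with |y| ≤ 4.
  x = -1: f_y(-1, y) = -2*y - 2; vanishes at y ∈ {-1}. (-1, -1): f_x = -28 ≠ 0.
  x = 0: f_y(0, y) = 1; no integer root y with |y| ≤ 4.
  x = 1: f_y(1, y) = 2*y + 6; vanishes at y ∈ {-3}. (1, -3): f_x = 0, f = 0 — SINGULAR.
  x = 2: f_y(2, y) = 4*y + 13; no integer root y with |y| ≤ 4.
  x = 3: f_y(3, y) = 6*y + 22; no integer root y with |y| ≤ 4.
  x = 4: f_y(4, y) = 8*y + 33; no integer root y with |y| ≤ 4.
Only singular point on the grid: (1, -3).
Classify: substitute x = 1 + u, y = -3 + v and expand: f = -2*u**3 + u**2*v + u*v**2 + v**2.
No constant or linear terms (consistent with a singular point). Quadratic part: v**2. Cubic part: -2*u**3 + u**2*v + u*v**2.
The quadratic part v**2 is a perfect square, so there is a single (double) tangent line v = 0, i.e. y = -3. Restricting the cubic part to that line (v = 0) leaves -2*u**3 ≠ 0, so f is not divisible by v and the branch is v² ≈ 2*u**3 to lowest order — this is a cusp.
Classification: cusp.


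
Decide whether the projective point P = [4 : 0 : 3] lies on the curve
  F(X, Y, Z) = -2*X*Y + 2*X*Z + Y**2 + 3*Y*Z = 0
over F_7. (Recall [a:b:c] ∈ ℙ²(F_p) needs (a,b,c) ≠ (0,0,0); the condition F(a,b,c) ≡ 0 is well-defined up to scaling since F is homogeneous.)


F(4,0,3) ≡ 3 (mod 7); P is NOT on the curve.

Evaluate F(4, 0, 3) term-by-term (mod 7).
  -2*X*Y ↦ -2·4·0·1 = 0
  2*X*Z ↦ 2·4·1·3 = 24
  Y**2 ↦ 1·1·0·1 = 0
  3*Y*Z ↦ 3·1·0·3 = 0
Sum: F(4, 0, 3) = (0) + (24) + (0) + (0) = 24.
Reducing mod 7: 24 ≡ 3 (mod 7).
Since F(a, b, c) ≡ 3 ≠ 0 (mod 7), P does NOT lie on the curve.


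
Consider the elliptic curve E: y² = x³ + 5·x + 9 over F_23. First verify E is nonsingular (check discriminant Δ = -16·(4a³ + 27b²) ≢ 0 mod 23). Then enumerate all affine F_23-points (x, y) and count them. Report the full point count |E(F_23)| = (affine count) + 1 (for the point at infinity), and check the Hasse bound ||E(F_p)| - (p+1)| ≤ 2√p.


Affine points = {(0, 3), (0, 20), (2, 2), (2, 21), (4, 1), (4, 22), (6, 5), (6, 18), (8, 3), (8, 20), (9, 1), (9, 22), (10, 1), (10, 22), (12, 7), (12, 16), (15, 3), (15, 20), (17, 4), (17, 19), (20, 6), (20, 17), (22, 7), (22, 16)}; affine count = 24; |E(F_23)| = 25.

Discriminant check: Δ ∝ 4a³ + 27b² = 4·5³ + 27·9² = 4·125 + 27·81 ≡ 19 (mod 23). Nonzero ⇒ E is nonsingular.
For each x ∈ F_23, compute rhs = x³ + 5·x + 9 mod 23, then count y ∈ F_23 with y² ≡ rhs.
  x = 0: rhs = 9, matching y values: 3, 20 (2 points).
  x = 1: rhs = 15, matching y values: none (0 points).
  x = 2: rhs = 4, matching y values: 2, 21 (2 points).
  x = 3: rhs = 5, matching y values: none (0 points).
  x = 4: rhs = 1, matching y values: 1, 22 (2 points).
  x = 5: rhs = 21, matching y values: none (0 points).
  x = 6: rhs = 2, matching y values: 5, 18 (2 points).
  x = 7: rhs = 19, matching y values: none (0 points).
  x = 8: rhs = 9, matching y values: 3, 20 (2 points).
  x = 9: rhs = 1, matching y values: 1, 22 (2 points).
  x = 10: rhs = 1, matching y values: 1, 22 (2 points).
  x = 11: rhs = 15, matching y values: none (0 points).
  x = 12: rhs = 3, matching y values: 7, 16 (2 points).
  x = 13: rhs = 17, matching y values: none (0 points).
  x = 14: rhs = 17, matching y values: none (0 points).
  x = 15: rhs = 9, matching y values: 3, 20 (2 points).
  x = 16: rhs = 22, matching y values: none (0 points).
  x = 17: rhs = 16, matching y values: 4, 19 (2 points).
  x = 18: rhs = 20, matching y values: none (0 points).
  x = 19: rhs = 17, matching y values: none (0 points).
  x = 20: rhs = 13, matching y values: 6, 17 (2 points).
  x = 21: rhs = 14, matching y values: none (0 points).
  x = 22: rhs = 3, matching y values: 7, 16 (2 points).
Total affine count: 24.
Full point count |E(F_23)| = 24 + 1 = 25.
Hasse bound: |25 − (23+1)| = |1| = 1 ≤ 2√23 ≈ 9.5917 ✓.


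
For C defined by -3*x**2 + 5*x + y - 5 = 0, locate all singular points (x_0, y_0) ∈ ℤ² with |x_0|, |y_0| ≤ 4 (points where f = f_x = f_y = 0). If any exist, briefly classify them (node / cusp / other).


No singular points in the scanned grid; C is smooth there.

Compute partial derivatives:
  f_x = 5 - 6*x.
  f_y = 1.
f_y = 1 is a nonzero constant, so f_y never vanishes: no point (x, y) can satisfy f = f_x = f_y = 0. In particular no (x, y) ∈ {−4, ..., 4}² is singular; the curve is smooth.


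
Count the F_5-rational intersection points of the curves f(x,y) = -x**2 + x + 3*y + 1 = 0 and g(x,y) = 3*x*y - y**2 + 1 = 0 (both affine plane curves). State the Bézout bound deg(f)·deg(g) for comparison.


Common zeros: ∅; count = 0; Bézout bound = 4.

deg(f) = 2, deg(g) = 2, so Bézout bound = 4.
Scan x ∈ F_5. For each x, list the y ∈ F_5 with f(x, y) ≡ 0 and those with g(x, y) ≡ 0 (mod 5); the common zeros in that column are the intersection.
  x = 0: f ≡ 0 at y ∈ {3}; g ≡ 0 at y ∈ {1, 4}; common: ∅.
  x = 1: f ≡ 0 at y ∈ {3}; g ≡ 0 at y ∈ ∅; common: ∅.
  x = 2: f ≡ 0 at y ∈ {2}; g ≡ 0 at y ∈ {3}; common: ∅.
  x = 3: f ≡ 0 at y ∈ {0}; g ≡ 0 at y ∈ {2}; common: ∅.
  x = 4: f ≡ 0 at y ∈ {2}; g ≡ 0 at y ∈ ∅; common: ∅.
Collecting: common zeros = ∅, so the count is 0.
Comparison with the Bézout bound: 0 ≤ 4 = deg(f)·deg(g), as expected for curves with no common component (the affine F_5-count falls short of the bound because intersections may lie at infinity, over extension fields, or carry multiplicity).


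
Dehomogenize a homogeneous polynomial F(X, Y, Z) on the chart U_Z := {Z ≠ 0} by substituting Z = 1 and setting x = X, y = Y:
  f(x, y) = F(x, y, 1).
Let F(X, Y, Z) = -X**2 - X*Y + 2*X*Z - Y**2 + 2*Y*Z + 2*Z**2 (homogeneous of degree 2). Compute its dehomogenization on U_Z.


f(x, y) = -x**2 - x*y + 2*x - y**2 + 2*y + 2

On U_Z we set Z = 1. Each monomial c·X^i·Y^j·Z^k in F becomes c·x^i·y^j·1^k = c·x^i·y^j.
Substituting Z = 1: F(X, Y, 1) = -x**2 - x*y + 2*x - y**2 + 2*y + 2.
Note: deg(f) ≤ deg(F) = 2; strict inequality happens when F is divisible by Z (lost terms).


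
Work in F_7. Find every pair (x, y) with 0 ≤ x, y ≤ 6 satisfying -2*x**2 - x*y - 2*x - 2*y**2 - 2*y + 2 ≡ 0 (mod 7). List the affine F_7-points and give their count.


Affine F_7-points: {(1, 1)}; count = 1.

For each of the 49 pairs (x, y) ∈ F_7², evaluate f(x, y) mod 7. Record the zeros.
  x = 0: [0↦2, 1↦5, 2↦4, 3↦6, 4↦4, 5↦5, 6↦2]  zeros at y ∈ ∅
  x = 1: [0↦5, 1↦0, 2↦5, 3↦6, 4↦3, 5↦3, 6↦6]  zeros at y ∈ {1}
  x = 2: [0↦4, 1↦5, 2↦2, 3↦2, 4↦5, 5↦4, 6↦6]  zeros at y ∈ ∅
  x = 3: [0↦6, 1↦6, 2↦2, 3↦1, 4↦3, 5↦1, 6↦2]  zeros at y ∈ ∅
  x = 4: [0↦4, 1↦3, 2↦5, 3↦3, 4↦4, 5↦1, 6↦1]  zeros at y ∈ ∅
  x = 5: [0↦5, 1↦3, 2↦4, 3↦1, 4↦1, 5↦4, 6↦3]  zeros at y ∈ ∅
  x = 6: [0↦2, 1↦6, 2↦6, 3↦2, 4↦1, 5↦3, 6↦1]  zeros at y ∈ ∅
Collecting zeros: affine points = {(1, 1)}.
Total count |C(F_7)_aff| = 1.


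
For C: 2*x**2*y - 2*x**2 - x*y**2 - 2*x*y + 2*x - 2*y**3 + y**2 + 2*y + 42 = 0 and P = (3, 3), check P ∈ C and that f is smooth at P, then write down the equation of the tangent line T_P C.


Tangent line at P: 11*x - 52*y + 123 = 0.

Step 1: f(3, 3) = 0, so P lies on C.
Step 2: partial derivatives
  f_x(x, y) = 4*x*y - 4*x - y**2 - 2*y + 2, f_y(x, y) = 2*x**2 - 2*x*y - 2*x - 6*y**2 + 2*y + 2.
  f_x(P) = 11, f_y(P) = -52 (gradient nonzero, so P is smooth).
Step 3: tangent line at P: 11·(x − 3) + -52·(y − 3) = 0.
Expanding: 11*x - 52*y + 123 = 0.


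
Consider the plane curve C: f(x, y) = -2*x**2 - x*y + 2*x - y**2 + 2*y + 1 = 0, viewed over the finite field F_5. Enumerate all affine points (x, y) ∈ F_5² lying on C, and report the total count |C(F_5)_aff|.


Affine F_5-points: {(1, 3)}; count = 1.

For each of the 25 pairs (x, y) ∈ F_5², evaluate f(x, y) mod 5. Record the zeros.
  x = 0: [0↦1, 1↦2, 2↦1, 3↦3, 4↦3]  zeros at y ∈ ∅
  x = 1: [0↦1, 1↦1, 2↦4, 3↦0, 4↦4]  zeros at y ∈ {3}
  x = 2: [0↦2, 1↦1, 2↦3, 3↦3, 4↦1]  zeros at y ∈ ∅
  x = 3: [0↦4, 1↦2, 2↦3, 3↦2, 4↦4]  zeros at y ∈ ∅
  x = 4: [0↦2, 1↦4, 2↦4, 3↦2, 4↦3]  zeros at y ∈ ∅
Collecting zeros: affine points = {(1, 3)}.
Total count |C(F_5)_aff| = 1.


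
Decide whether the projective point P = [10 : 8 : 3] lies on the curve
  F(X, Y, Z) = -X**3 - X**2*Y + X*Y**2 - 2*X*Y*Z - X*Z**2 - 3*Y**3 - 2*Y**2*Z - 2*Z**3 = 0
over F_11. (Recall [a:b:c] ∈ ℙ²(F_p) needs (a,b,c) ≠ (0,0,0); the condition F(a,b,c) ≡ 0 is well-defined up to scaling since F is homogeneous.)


F(10,8,3) ≡ 3 (mod 11); P is NOT on the curve.

Evaluate F(10, 8, 3) term-by-term (mod 11).
  -X**3 ↦ -1·1000·1·1 = -1000
  -X**2*Y ↦ -1·100·8·1 = -800
  X*Y**2 ↦ 1·10·64·1 = 640
  -2*X*Y*Z ↦ -2·10·8·3 = -480
  -X*Z**2 ↦ -1·10·1·9 = -90
  -3*Y**3 ↦ -3·1·512·1 = -1536
  -2*Y**2*Z ↦ -2·1·64·3 = -384
  -2*Z**3 ↦ -2·1·1·27 = -54
Sum: F(10, 8, 3) = (-1000) + (-800) + (640) + (-480) + (-90) + (-1536) + (-384) + (-54) = -3704.
Reducing mod 11: -3704 ≡ 3 (mod 11).
Since F(a, b, c) ≡ 3 ≠ 0 (mod 11), P does NOT lie on the curve.


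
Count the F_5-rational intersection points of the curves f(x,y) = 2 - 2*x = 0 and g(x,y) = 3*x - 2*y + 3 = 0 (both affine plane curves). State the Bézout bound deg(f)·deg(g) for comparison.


Common zeros: {(1, 3)}; count = 1; Bézout bound = 1.

deg(f) = 1, deg(g) = 1, so Bézout bound = 1.
Scan x ∈ F_5. For each x, list the y ∈ F_5 with f(x, y) ≡ 0 and those with g(x, y) ≡ 0 (mod 5); the common zeros in that column are the intersection.
  x = 0: f ≡ 0 at y ∈ ∅; g ≡ 0 at y ∈ {4}; common: ∅.
  x = 1: f ≡ 0 at y ∈ {0, 1, 2, 3, 4}; g ≡ 0 at y ∈ {3}; common: {3}.
  x = 2: f ≡ 0 at y ∈ ∅; g ≡ 0 at y ∈ {2}; common: ∅.
  x = 3: f ≡ 0 at y ∈ ∅; g ≡ 0 at y ∈ {1}; common: ∅.
  x = 4: f ≡ 0 at y ∈ ∅; g ≡ 0 at y ∈ {0}; common: ∅.
Collecting: common zeros = {(1, 3)}, so the count is 1.
Comparison with the Bézout bound: 1 ≤ 1 = deg(f)·deg(g), as expected for curves with no common component (the bound is attained).


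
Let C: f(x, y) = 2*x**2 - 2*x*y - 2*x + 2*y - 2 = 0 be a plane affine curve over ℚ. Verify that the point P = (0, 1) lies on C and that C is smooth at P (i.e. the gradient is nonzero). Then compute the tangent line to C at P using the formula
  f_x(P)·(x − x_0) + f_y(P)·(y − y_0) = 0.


Tangent line at P: -4*x + 2*y - 2 = 0.

Step 1: f(0, 1) = 0, so P lies on C.
Step 2: partial derivatives
  f_x(x, y) = 4*x - 2*y - 2, f_y(x, y) = 2 - 2*x.
  f_x(P) = -4, f_y(P) = 2 (gradient nonzero, so P is smooth).
Step 3: tangent line at P: -4·(x − 0) + 2·(y − 1) = 0.
Expanding: -4*x + 2*y - 2 = 0.


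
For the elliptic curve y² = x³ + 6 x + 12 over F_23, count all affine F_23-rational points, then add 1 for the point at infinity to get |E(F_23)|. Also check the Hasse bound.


Affine points = {(0, 9), (0, 14), (2, 3), (2, 20), (4, 10), (4, 13), (5, 11), (5, 12), (7, 11), (7, 12), (9, 6), (9, 17), (11, 11), (11, 12), (12, 8), (12, 15), (15, 2), (15, 21), (16, 8), (16, 15), (17, 6), (17, 17), (18, 8), (18, 15), (19, 4), (19, 19), (20, 6), (20, 17)}; affine count = 28; |E(F_23)| = 29.

Discriminant check: Δ ∝ 4a³ + 27b² = 4·6³ + 27·12² = 4·216 + 27·144 ≡ 14 (mod 23). Nonzero ⇒ E is nonsingular.
For each x ∈ F_23, compute rhs = x³ + 6·x + 12 mod 23, then count y ∈ F_23 with y² ≡ rhs.
  x = 0: rhs = 12, matching y values: 9, 14 (2 points).
  x = 1: rhs = 19, matching y values: none (0 points).
  x = 2: rhs = 9, matching y values: 3, 20 (2 points).
  x = 3: rhs = 11, matching y values: none (0 points).
  x = 4: rhs = 8, matching y values: 10, 13 (2 points).
  x = 5: rhs = 6, matching y values: 11, 12 (2 points).
  x = 6: rhs = 11, matching y values: none (0 points).
  x = 7: rhs = 6, matching y values: 11, 12 (2 points).
  x = 8: rhs = 20, matching y values: none (0 points).
  x = 9: rhs = 13, matching y values: 6, 17 (2 points).
  x = 10: rhs = 14, matching y values: none (0 points).
  x = 11: rhs = 6, matching y values: 11, 12 (2 points).
  x = 12: rhs = 18, matching y values: 8, 15 (2 points).
  x = 13: rhs = 10, matching y values: none (0 points).
  x = 14: rhs = 11, matching y values: none (0 points).
  x = 15: rhs = 4, matching y values: 2, 21 (2 points).
  x = 16: rhs = 18, matching y values: 8, 15 (2 points).
  x = 17: rhs = 13, matching y values: 6, 17 (2 points).
  x = 18: rhs = 18, matching y values: 8, 15 (2 points).
  x = 19: rhs = 16, matching y values: 4, 19 (2 points).
  x = 20: rhs = 13, matching y values: 6, 17 (2 points).
  x = 21: rhs = 15, matching y values: none (0 points).
  x = 22: rhs = 5, matching y values: none (0 points).
Total affine count: 28.
Full point count |E(F_23)| = 28 + 1 = 29.
Hasse bound: |29 − (23+1)| = |5| = 5 ≤ 2√23 ≈ 9.5917 ✓.


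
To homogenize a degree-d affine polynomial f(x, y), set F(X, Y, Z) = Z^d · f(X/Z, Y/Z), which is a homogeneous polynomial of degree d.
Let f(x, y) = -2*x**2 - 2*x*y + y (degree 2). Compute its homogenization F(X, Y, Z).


F(X, Y, Z) = -2*X**2 - 2*X*Y + Y*Z

deg(f) = 2.
Substitute x = X/Z, y = Y/Z into f, then multiply by Z^2.
  monomial -2·x^2·y^0 ↦ -2·X^2·Y^0·Z^0.
  monomial -2·x^1·y^1 ↦ -2·X^1·Y^1·Z^0.
  monomial 1·x^0·y^1 ↦ 1·X^0·Y^1·Z^1.
Collecting: F(X, Y, Z) = -2*X**2 - 2*X*Y + Y*Z.


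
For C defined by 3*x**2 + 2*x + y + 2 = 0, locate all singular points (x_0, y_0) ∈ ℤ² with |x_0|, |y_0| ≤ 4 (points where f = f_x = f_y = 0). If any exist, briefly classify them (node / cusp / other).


No singular points in the scanned grid; C is smooth there.

Compute partial derivatives:
  f_x = 6*x + 2.
  f_y = 1.
f_y = 1 is a nonzero constant, so f_y never vanishes: no point (x, y) can satisfy f = f_x = f_y = 0. In particular no (x, y) ∈ {−4, ..., 4}² is singular; the curve is smooth.


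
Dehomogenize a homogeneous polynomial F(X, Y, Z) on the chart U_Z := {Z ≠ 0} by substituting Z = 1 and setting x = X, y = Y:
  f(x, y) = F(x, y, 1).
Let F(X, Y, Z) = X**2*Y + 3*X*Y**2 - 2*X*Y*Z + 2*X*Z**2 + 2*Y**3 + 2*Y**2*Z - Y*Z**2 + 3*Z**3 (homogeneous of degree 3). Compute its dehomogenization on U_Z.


f(x, y) = x**2*y + 3*x*y**2 - 2*x*y + 2*x + 2*y**3 + 2*y**2 - y + 3

On U_Z we set Z = 1. Each monomial c·X^i·Y^j·Z^k in F becomes c·x^i·y^j·1^k = c·x^i·y^j.
Substituting Z = 1: F(X, Y, 1) = x**2*y + 3*x*y**2 - 2*x*y + 2*x + 2*y**3 + 2*y**2 - y + 3.
Note: deg(f) ≤ deg(F) = 3; strict inequality happens when F is divisible by Z (lost terms).


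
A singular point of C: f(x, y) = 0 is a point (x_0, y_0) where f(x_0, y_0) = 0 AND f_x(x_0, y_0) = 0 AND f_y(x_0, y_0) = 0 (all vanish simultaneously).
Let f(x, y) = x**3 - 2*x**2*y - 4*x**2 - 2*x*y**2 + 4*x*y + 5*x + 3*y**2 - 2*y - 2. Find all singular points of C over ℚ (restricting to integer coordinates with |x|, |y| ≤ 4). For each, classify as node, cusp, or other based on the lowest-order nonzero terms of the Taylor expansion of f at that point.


Singular points: {(1, 0)}; classification: node.

Compute partial derivatives:
  f_x = 3*x**2 - 4*x*y - 8*x - 2*y**2 + 4*y + 5.
  f_y = -2*x**2 - 4*x*y + 4*x + 6*y - 2.
Scan x_0 ∈ {−4, ..., 4}. For each x_0, f_y(x_0, y) is a polynomial in y; find its integer roots y ∈ {−4, ..., 4}, then test f_x and f at those candidates.
  x = -4: f_y(-4, y) = 22*y - 50; no integer root y with |y| ≤ 4.
  x = -3: f_y(-3, y) = 18*y - 32; no integer root y with |y| ≤ 4.
  x = -2: f_y(-2, y) = 14*y - 18; no integer root y with |y| ≤ 4.
  x = -1: f_y(-1, y) = 10*y - 8; no integer root y with |y| ≤ 4.
  x = 0: f_y(0, y) = 6*y - 2; no integer root y with |y| ≤ 4.
  x = 1: f_y(1, y) = 2*y; vanishes at y ∈ {0}. (1, 0): f_x = 0, f = 0 — SINGULAR.
  x = 2: f_y(2, y) = -2*y - 2; vanishes at y ∈ {-1}. (2, -1): f_x = 3 ≠ 0.
  x = 3: f_y(3, y) = -6*y - 8; no integer root y with |y| ≤ 4.
  x = 4: f_y(4, y) = -10*y - 18; no integer root y with |y| ≤ 4.
Only singular point on the grid: (1, 0).
Classify: substitute x = 1 + u, y = 0 + v and expand: f = u**3 - 2*u**2*v - u**2 - 2*u*v**2 + v**2.
No constant or linear terms (consistent with a singular point). Quadratic part: -u**2 + v**2. Cubic part: u**3 - 2*u**2*v - 2*u*v**2.
The quadratic part v**2 - u**2 = (v − u)(v + u) splits into two distinct linear factors, so there are two distinct tangent lines y − 0 = ±(x − 1) — this is a node (ordinary double point).
Classification: node.


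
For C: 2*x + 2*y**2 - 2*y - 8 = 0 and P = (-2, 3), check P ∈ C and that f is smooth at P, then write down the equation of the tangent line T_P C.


Tangent line at P: 2*x + 10*y - 26 = 0.

Step 1: f(-2, 3) = 0, so P lies on C.
Step 2: partial derivatives
  f_x(x, y) = 2, f_y(x, y) = 4*y - 2.
  f_x(P) = 2, f_y(P) = 10 (gradient nonzero, so P is smooth).
Step 3: tangent line at P: 2·(x − -2) + 10·(y − 3) = 0.
Expanding: 2*x + 10*y - 26 = 0.


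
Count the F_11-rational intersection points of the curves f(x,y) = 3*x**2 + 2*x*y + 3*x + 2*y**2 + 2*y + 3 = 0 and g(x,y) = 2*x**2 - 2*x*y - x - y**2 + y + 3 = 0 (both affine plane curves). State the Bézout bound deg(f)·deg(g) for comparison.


Common zeros: {(3, 10), (9, 8)}; count = 2; Bézout bound = 4.

deg(f) = 2, deg(g) = 2, so Bézout bound = 4.
Scan x ∈ F_11. For each x, list the y ∈ F_11 with f(x, y) ≡ 0 and those with g(x, y) ≡ 0 (mod 11); the common zeros in that column are the intersection.
  x = 0: f ≡ 0 at y ∈ ∅; g ≡ 0 at y ∈ ∅; common: ∅.
  x = 1: f ≡ 0 at y ∈ ∅; g ≡ 0 at y ∈ ∅; common: ∅.
  x = 2: f ≡ 0 at y ∈ {4}; g ≡ 0 at y ∈ {9, 10}; common: ∅.
  x = 3: f ≡ 0 at y ∈ {8, 10}; g ≡ 0 at y ∈ {7, 10}; common: {10}.
  x = 4: f ≡ 0 at y ∈ {7, 10}; g ≡ 0 at y ∈ ∅; common: ∅.
  x = 5: f ≡ 0 at y ∈ {7, 9}; g ≡ 0 at y ∈ {5, 8}; common: ∅.
  x = 6: f ≡ 0 at y ∈ {2}; g ≡ 0 at y ∈ {5, 6}; common: ∅.
  x = 7: f ≡ 0 at y ∈ ∅; g ≡ 0 at y ∈ ∅; common: ∅.
  x = 8: f ≡ 0 at y ∈ ∅; g ≡ 0 at y ∈ ∅; common: ∅.
  x = 9: f ≡ 0 at y ∈ {4, 8}; g ≡ 0 at y ∈ {8}; common: {8}.
  x = 10: f ≡ 0 at y ∈ {2, 9}; g ≡ 0 at y ∈ {7}; common: ∅.
Collecting: common zeros = {(3, 10), (9, 8)}, so the count is 2.
Comparison with the Bézout bound: 2 ≤ 4 = deg(f)·deg(g), as expected for curves with no common component (the affine F_11-count falls short of the bound because intersections may lie at infinity, over extension fields, or carry multiplicity).


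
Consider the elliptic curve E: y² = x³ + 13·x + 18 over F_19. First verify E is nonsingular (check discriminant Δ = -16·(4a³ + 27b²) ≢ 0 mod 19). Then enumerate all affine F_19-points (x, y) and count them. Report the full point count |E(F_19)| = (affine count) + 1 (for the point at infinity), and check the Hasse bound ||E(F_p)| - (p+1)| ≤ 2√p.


Affine points = {(4, 1), (4, 18), (8, 8), (8, 11), (9, 3), (9, 16), (13, 3), (13, 16), (15, 4), (15, 15), (16, 3), (16, 16), (18, 2), (18, 17)}; affine count = 14; |E(F_19)| = 15.

Discriminant check: Δ ∝ 4a³ + 27b² = 4·13³ + 27·18² = 4·2197 + 27·324 ≡ 18 (mod 19). Nonzero ⇒ E is nonsingular.
For each x ∈ F_19, compute rhs = x³ + 13·x + 18 mod 19, then count y ∈ F_19 with y² ≡ rhs.
  x = 0: rhs = 18, matching y values: none (0 points).
  x = 1: rhs = 13, matching y values: none (0 points).
  x = 2: rhs = 14, matching y values: none (0 points).
  x = 3: rhs = 8, matching y values: none (0 points).
  x = 4: rhs = 1, matching y values: 1, 18 (2 points).
  x = 5: rhs = 18, matching y values: none (0 points).
  x = 6: rhs = 8, matching y values: none (0 points).
  x = 7: rhs = 15, matching y values: none (0 points).
  x = 8: rhs = 7, matching y values: 8, 11 (2 points).
  x = 9: rhs = 9, matching y values: 3, 16 (2 points).
  x = 10: rhs = 8, matching y values: none (0 points).
  x = 11: rhs = 10, matching y values: none (0 points).
  x = 12: rhs = 2, matching y values: none (0 points).
  x = 13: rhs = 9, matching y values: 3, 16 (2 points).
  x = 14: rhs = 18, matching y values: none (0 points).
  x = 15: rhs = 16, matching y values: 4, 15 (2 points).
  x = 16: rhs = 9, matching y values: 3, 16 (2 points).
  x = 17: rhs = 3, matching y values: none (0 points).
  x = 18: rhs = 4, matching y values: 2, 17 (2 points).
Total affine count: 14.
Full point count |E(F_19)| = 14 + 1 = 15.
Hasse bound: |15 − (19+1)| = |-5| = 5 ≤ 2√19 ≈ 8.7178 ✓.


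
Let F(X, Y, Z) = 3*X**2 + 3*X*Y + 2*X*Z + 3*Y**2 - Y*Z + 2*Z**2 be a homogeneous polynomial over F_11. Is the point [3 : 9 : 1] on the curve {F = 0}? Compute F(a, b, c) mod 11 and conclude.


F(3,9,1) ≡ 9 (mod 11); P is NOT on the curve.

Evaluate F(3, 9, 1) term-by-term (mod 11).
  3*X**2 ↦ 3·9·1·1 = 27
  3*X*Y ↦ 3·3·9·1 = 81
  2*X*Z ↦ 2·3·1·1 = 6
  3*Y**2 ↦ 3·1·81·1 = 243
  -Y*Z ↦ -1·1·9·1 = -9
  2*Z**2 ↦ 2·1·1·1 = 2
Sum: F(3, 9, 1) = (27) + (81) + (6) + (243) + (-9) + (2) = 350.
Reducing mod 11: 350 ≡ 9 (mod 11).
Since F(a, b, c) ≡ 9 ≠ 0 (mod 11), P does NOT lie on the curve.


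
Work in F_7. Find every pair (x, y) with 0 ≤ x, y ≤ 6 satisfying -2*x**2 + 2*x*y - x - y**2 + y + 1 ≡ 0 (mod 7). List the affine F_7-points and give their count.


Affine F_7-points: {(1, 1), (1, 2), (3, 1), (3, 6), (4, 0), (4, 2), (6, 0), (6, 6)}; count = 8.

For each of the 49 pairs (x, y) ∈ F_7², evaluate f(x, y) mod 7. Record the zeros.
  x = 0: [0↦1, 1↦1, 2↦6, 3↦2, 4↦3, 5↦2, 6↦6]  zeros at y ∈ ∅
  x = 1: [0↦5, 1↦0, 2↦0, 3↦5, 4↦1, 5↦2, 6↦1]  zeros at y ∈ {1, 2}
  x = 2: [0↦5, 1↦2, 2↦4, 3↦4, 4↦2, 5↦5, 6↦6]  zeros at y ∈ ∅
  x = 3: [0↦1, 1↦0, 2↦4, 3↦6, 4↦6, 5↦4, 6↦0]  zeros at y ∈ {1, 6}
  x = 4: [0↦0, 1↦1, 2↦0, 3↦4, 4↦6, 5↦6, 6↦4]  zeros at y ∈ {0, 2}
  x = 5: [0↦2, 1↦5, 2↦6, 3↦5, 4↦2, 5↦4, 6↦4]  zeros at y ∈ ∅
  x = 6: [0↦0, 1↦5, 2↦1, 3↦2, 4↦1, 5↦5, 6↦0]  zeros at y ∈ {0, 6}
Collecting zeros: affine points = {(1, 1), (1, 2), (3, 1), (3, 6), (4, 0), (4, 2), (6, 0), (6, 6)}.
Total count |C(F_7)_aff| = 8.


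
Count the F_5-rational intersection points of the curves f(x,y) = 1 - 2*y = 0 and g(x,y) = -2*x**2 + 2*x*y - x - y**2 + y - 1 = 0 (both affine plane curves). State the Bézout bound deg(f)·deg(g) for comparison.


Common zeros: {(2, 3), (3, 3)}; count = 2; Bézout bound = 2.

deg(f) = 1, deg(g) = 2, so Bézout bound = 2.
Scan x ∈ F_5. For each x, list the y ∈ F_5 with f(x, y) ≡ 0 and those with g(x, y) ≡ 0 (mod 5); the common zeros in that column are the intersection.
  x = 0: f ≡ 0 at y ∈ {3}; g ≡ 0 at y ∈ ∅; common: ∅.
  x = 1: f ≡ 0 at y ∈ {3}; g ≡ 0 at y ∈ ∅; common: ∅.
  x = 2: f ≡ 0 at y ∈ {3}; g ≡ 0 at y ∈ {2, 3}; common: {3}.
  x = 3: f ≡ 0 at y ∈ {3}; g ≡ 0 at y ∈ {3, 4}; common: {3}.
  x = 4: f ≡ 0 at y ∈ {3}; g ≡ 0 at y ∈ ∅; common: ∅.
Collecting: common zeros = {(2, 3), (3, 3)}, so the count is 2.
Comparison with the Bézout bound: 2 ≤ 2 = deg(f)·deg(g), as expected for curves with no common component (the bound is attained).


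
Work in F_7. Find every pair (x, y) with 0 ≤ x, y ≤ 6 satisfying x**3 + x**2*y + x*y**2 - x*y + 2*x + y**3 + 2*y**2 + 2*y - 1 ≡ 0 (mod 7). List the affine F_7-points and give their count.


Affine F_7-points: {(3, 5), (3, 6), (4, 4)}; count = 3.

For each of the 49 pairs (x, y) ∈ F_7², evaluate f(x, y) mod 7. Record the zeros.
  x = 0: [0↦6, 1↦4, 2↦5, 3↦1, 4↦5, 5↦2, 6↦5]  zeros at y ∈ ∅
  x = 1: [0↦2, 1↦1, 2↦5, 3↦6, 4↦3, 5↦2, 6↦2]  zeros at y ∈ ∅
  x = 2: [0↦4, 1↦6, 2↦1, 3↦2, 4↦1, 5↦4, 6↦3]  zeros at y ∈ ∅
  x = 3: [0↦4, 1↦4, 2↦6, 3↦2, 4↦5, 5↦0, 6↦0]  zeros at y ∈ {5, 6}
  x = 4: [0↦1, 1↦1, 2↦5, 3↦5, 4↦0, 5↦3, 6↦6]  zeros at y ∈ {4}
  x = 5: [0↦1, 1↦3, 2↦4, 3↦3, 4↦6, 5↦5, 6↦6]  zeros at y ∈ ∅
  x = 6: [0↦3, 1↦2, 2↦2, 3↦2, 4↦1, 5↦5, 6↦6]  zeros at y ∈ ∅
Collecting zeros: affine points = {(3, 5), (3, 6), (4, 4)}.
Total count |C(F_7)_aff| = 3.


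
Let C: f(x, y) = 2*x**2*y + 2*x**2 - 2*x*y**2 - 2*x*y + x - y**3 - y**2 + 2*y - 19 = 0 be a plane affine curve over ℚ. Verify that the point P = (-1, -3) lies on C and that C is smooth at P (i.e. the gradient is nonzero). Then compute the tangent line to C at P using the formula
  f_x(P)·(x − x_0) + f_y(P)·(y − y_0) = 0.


Tangent line at P: -3*x - 27*y - 84 = 0.

Step 1: f(-1, -3) = 0, so P lies on C.
Step 2: partial derivatives
  f_x(x, y) = 4*x*y + 4*x - 2*y**2 - 2*y + 1, f_y(x, y) = 2*x**2 - 4*x*y - 2*x - 3*y**2 - 2*y + 2.
  f_x(P) = -3, f_y(P) = -27 (gradient nonzero, so P is smooth).
Step 3: tangent line at P: -3·(x − -1) + -27·(y − -3) = 0.
Expanding: -3*x - 27*y - 84 = 0.


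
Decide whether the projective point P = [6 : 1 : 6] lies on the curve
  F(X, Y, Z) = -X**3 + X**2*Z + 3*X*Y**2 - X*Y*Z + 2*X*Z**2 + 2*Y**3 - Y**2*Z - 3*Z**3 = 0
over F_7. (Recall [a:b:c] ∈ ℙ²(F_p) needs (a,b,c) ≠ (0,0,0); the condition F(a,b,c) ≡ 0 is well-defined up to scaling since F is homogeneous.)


F(6,1,6) ≡ 0 (mod 7); P is on the curve.

Evaluate F(6, 1, 6) term-by-term (mod 7).
  -X**3 ↦ -1·216·1·1 = -216
  X**2*Z ↦ 1·36·1·6 = 216
  3*X*Y**2 ↦ 3·6·1·1 = 18
  -X*Y*Z ↦ -1·6·1·6 = -36
  2*X*Z**2 ↦ 2·6·1·36 = 432
  2*Y**3 ↦ 2·1·1·1 = 2
  -Y**2*Z ↦ -1·1·1·6 = -6
  -3*Z**3 ↦ -3·1·1·216 = -648
Sum: F(6, 1, 6) = (-216) + (216) + (18) + (-36) + (432) + (2) + (-6) + (-648) = -238.
Reducing mod 7: -238 ≡ 0 (mod 7).
Since F(a, b, c) ≡ 0 (mod 7), P lies on the curve.


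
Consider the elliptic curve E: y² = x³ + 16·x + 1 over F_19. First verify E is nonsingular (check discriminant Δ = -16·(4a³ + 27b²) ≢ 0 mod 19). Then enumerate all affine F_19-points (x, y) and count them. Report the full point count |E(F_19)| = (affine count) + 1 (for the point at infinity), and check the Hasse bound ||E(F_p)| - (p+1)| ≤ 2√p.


Affine points = {(0, 1), (0, 18), (3, 0), (5, 4), (5, 15), (6, 3), (6, 16), (7, 0), (9, 0), (11, 8), (11, 11), (14, 9), (14, 10), (15, 5), (15, 14)}; affine count = 15; |E(F_19)| = 16.

Discriminant check: Δ ∝ 4a³ + 27b² = 4·16³ + 27·1² = 4·4096 + 27·1 ≡ 14 (mod 19). Nonzero ⇒ E is nonsingular.
For each x ∈ F_19, compute rhs = x³ + 16·x + 1 mod 19, then count y ∈ F_19 with y² ≡ rhs.
  x = 0: rhs = 1, matching y values: 1, 18 (2 points).
  x = 1: rhs = 18, matching y values: none (0 points).
  x = 2: rhs = 3, matching y values: none (0 points).
  x = 3: rhs = 0, matching y values: 0 (1 points).
  x = 4: rhs = 15, matching y values: none (0 points).
  x = 5: rhs = 16, matching y values: 4, 15 (2 points).
  x = 6: rhs = 9, matching y values: 3, 16 (2 points).
  x = 7: rhs = 0, matching y values: 0 (1 points).
  x = 8: rhs = 14, matching y values: none (0 points).
  x = 9: rhs = 0, matching y values: 0 (1 points).
  x = 10: rhs = 2, matching y values: none (0 points).
  x = 11: rhs = 7, matching y values: 8, 11 (2 points).
  x = 12: rhs = 2, matching y values: none (0 points).
  x = 13: rhs = 12, matching y values: none (0 points).
  x = 14: rhs = 5, matching y values: 9, 10 (2 points).
  x = 15: rhs = 6, matching y values: 5, 14 (2 points).
  x = 16: rhs = 2, matching y values: none (0 points).
  x = 17: rhs = 18, matching y values: none (0 points).
  x = 18: rhs = 3, matching y values: none (0 points).
Total affine count: 15.
Full point count |E(F_19)| = 15 + 1 = 16.
Hasse bound: |16 − (19+1)| = |-4| = 4 ≤ 2√19 ≈ 8.7178 ✓.


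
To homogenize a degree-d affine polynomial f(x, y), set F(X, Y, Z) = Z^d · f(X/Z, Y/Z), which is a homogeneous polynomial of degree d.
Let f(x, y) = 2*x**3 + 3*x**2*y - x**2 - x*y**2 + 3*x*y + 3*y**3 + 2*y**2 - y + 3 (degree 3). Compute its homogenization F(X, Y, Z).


F(X, Y, Z) = 2*X**3 + 3*X**2*Y - X**2*Z - X*Y**2 + 3*X*Y*Z + 3*Y**3 + 2*Y**2*Z - Y*Z**2 + 3*Z**3

deg(f) = 3.
Substitute x = X/Z, y = Y/Z into f, then multiply by Z^3.
  monomial 2·x^3·y^0 ↦ 2·X^3·Y^0·Z^0.
  monomial 3·x^2·y^1 ↦ 3·X^2·Y^1·Z^0.
  monomial -1·x^2·y^0 ↦ -1·X^2·Y^0·Z^1.
  monomial -1·x^1·y^2 ↦ -1·X^1·Y^2·Z^0.
  monomial 3·x^1·y^1 ↦ 3·X^1·Y^1·Z^1.
  monomial 3·x^0·y^3 ↦ 3·X^0·Y^3·Z^0.
  monomial 2·x^0·y^2 ↦ 2·X^0·Y^2·Z^1.
  monomial -1·x^0·y^1 ↦ -1·X^0·Y^1·Z^2.
  monomial 3·x^0·y^0 ↦ 3·X^0·Y^0·Z^3.
Collecting: F(X, Y, Z) = 2*X**3 + 3*X**2*Y - X**2*Z - X*Y**2 + 3*X*Y*Z + 3*Y**3 + 2*Y**2*Z - Y*Z**2 + 3*Z**3.


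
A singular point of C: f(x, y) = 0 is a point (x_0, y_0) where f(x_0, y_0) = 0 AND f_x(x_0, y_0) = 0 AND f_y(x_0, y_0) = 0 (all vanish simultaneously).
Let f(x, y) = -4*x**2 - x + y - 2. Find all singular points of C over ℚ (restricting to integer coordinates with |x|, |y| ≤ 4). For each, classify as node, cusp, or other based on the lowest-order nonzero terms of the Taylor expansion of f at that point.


No singular points in the scanned grid; C is smooth there.

Compute partial derivatives:
  f_x = -8*x - 1.
  f_y = 1.
f_y = 1 is a nonzero constant, so f_y never vanishes: no point (x, y) can satisfy f = f_x = f_y = 0. In particular no (x, y) ∈ {−4, ..., 4}² is singular; the curve is smooth.


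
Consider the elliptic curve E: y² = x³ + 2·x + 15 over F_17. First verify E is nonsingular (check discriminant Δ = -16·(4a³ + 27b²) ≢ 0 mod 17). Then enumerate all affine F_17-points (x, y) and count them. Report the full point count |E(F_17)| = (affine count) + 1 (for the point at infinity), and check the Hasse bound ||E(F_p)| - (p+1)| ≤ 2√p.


Affine points = {(0, 7), (0, 10), (1, 1), (1, 16), (4, 6), (4, 11), (7, 7), (7, 10), (8, 4), (8, 13), (10, 7), (10, 10), (11, 5), (11, 12), (12, 4), (12, 13), (14, 4), (14, 13)}; affine count = 18; |E(F_17)| = 19.

Discriminant check: Δ ∝ 4a³ + 27b² = 4·2³ + 27·15² = 4·8 + 27·225 ≡ 4 (mod 17). Nonzero ⇒ E is nonsingular.
For each x ∈ F_17, compute rhs = x³ + 2·x + 15 mod 17, then count y ∈ F_17 with y² ≡ rhs.
  x = 0: rhs = 15, matching y values: 7, 10 (2 points).
  x = 1: rhs = 1, matching y values: 1, 16 (2 points).
  x = 2: rhs = 10, matching y values: none (0 points).
  x = 3: rhs = 14, matching y values: none (0 points).
  x = 4: rhs = 2, matching y values: 6, 11 (2 points).
  x = 5: rhs = 14, matching y values: none (0 points).
  x = 6: rhs = 5, matching y values: none (0 points).
  x = 7: rhs = 15, matching y values: 7, 10 (2 points).
  x = 8: rhs = 16, matching y values: 4, 13 (2 points).
  x = 9: rhs = 14, matching y values: none (0 points).
  x = 10: rhs = 15, matching y values: 7, 10 (2 points).
  x = 11: rhs = 8, matching y values: 5, 12 (2 points).
  x = 12: rhs = 16, matching y values: 4, 13 (2 points).
  x = 13: rhs = 11, matching y values: none (0 points).
  x = 14: rhs = 16, matching y values: 4, 13 (2 points).
  x = 15: rhs = 3, matching y values: none (0 points).
  x = 16: rhs = 12, matching y values: none (0 points).
Total affine count: 18.
Full point count |E(F_17)| = 18 + 1 = 19.
Hasse bound: |19 − (17+1)| = |1| = 1 ≤ 2√17 ≈ 8.2462 ✓.


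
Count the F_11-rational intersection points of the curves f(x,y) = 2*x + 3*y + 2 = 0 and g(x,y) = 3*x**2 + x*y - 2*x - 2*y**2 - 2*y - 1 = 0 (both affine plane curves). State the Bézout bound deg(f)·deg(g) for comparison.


Common zeros: ∅; count = 0; Bézout bound = 2.

deg(f) = 1, deg(g) = 2, so Bézout bound = 2.
Scan x ∈ F_11. For each x, list the y ∈ F_11 with f(x, y) ≡ 0 and those with g(x, y) ≡ 0 (mod 11); the common zeros in that column are the intersection.
  x = 0: f ≡ 0 at y ∈ {3}; g ≡ 0 at y ∈ ∅; common: ∅.
  x = 1: f ≡ 0 at y ∈ {6}; g ≡ 0 at y ∈ {0, 5}; common: ∅.
  x = 2: f ≡ 0 at y ∈ {9}; g ≡ 0 at y ∈ {3, 8}; common: ∅.
  x = 3: f ≡ 0 at y ∈ {1}; g ≡ 0 at y ∈ ∅; common: ∅.
  x = 4: f ≡ 0 at y ∈ {4}; g ≡ 0 at y ∈ ∅; common: ∅.
  x = 5: f ≡ 0 at y ∈ {7}; g ≡ 0 at y ∈ {3, 4}; common: ∅.
  x = 6: f ≡ 0 at y ∈ {10}; g ≡ 0 at y ∈ ∅; common: ∅.
  x = 7: f ≡ 0 at y ∈ {2}; g ≡ 0 at y ∈ {0, 8}; common: ∅.
  x = 8: f ≡ 0 at y ∈ {5}; g ≡ 0 at y ∈ ∅; common: ∅.
  x = 9: f ≡ 0 at y ∈ {8}; g ≡ 0 at y ∈ {4, 5}; common: ∅.
  x = 10: f ≡ 0 at y ∈ {0}; g ≡ 0 at y ∈ ∅; common: ∅.
Collecting: common zeros = ∅, so the count is 0.
Comparison with the Bézout bound: 0 ≤ 2 = deg(f)·deg(g), as expected for curves with no common component (the affine F_11-count falls short of the bound because intersections may lie at infinity, over extension fields, or carry multiplicity).


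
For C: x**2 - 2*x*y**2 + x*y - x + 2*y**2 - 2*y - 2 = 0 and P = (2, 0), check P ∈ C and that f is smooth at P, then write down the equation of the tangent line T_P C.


Tangent line at P: 3*x - 6 = 0.

Step 1: f(2, 0) = 0, so P lies on C.
Step 2: partial derivatives
  f_x(x, y) = 2*x - 2*y**2 + y - 1, f_y(x, y) = -4*x*y + x + 4*y - 2.
  f_x(P) = 3, f_y(P) = 0 (gradient nonzero, so P is smooth).
Step 3: tangent line at P: 3·(x − 2) + 0·(y − 0) = 0.
Expanding: 3*x - 6 = 0.


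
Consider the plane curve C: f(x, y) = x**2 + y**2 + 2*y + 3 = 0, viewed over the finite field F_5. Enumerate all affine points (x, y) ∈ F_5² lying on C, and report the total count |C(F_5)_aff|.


Affine F_5-points: {(2, 1), (2, 2), (3, 1), (3, 2)}; count = 4.

For each of the 25 pairs (x, y) ∈ F_5², evaluate f(x, y) mod 5. Record the zeros.
  x = 0: [0↦3, 1↦1, 2↦1, 3↦3, 4↦2]  zeros at y ∈ ∅
  x = 1: [0↦4, 1↦2, 2↦2, 3↦4, 4↦3]  zeros at y ∈ ∅
  x = 2: [0↦2, 1↦0, 2↦0, 3↦2, 4↦1]  zeros at y ∈ {1, 2}
  x = 3: [0↦2, 1↦0, 2↦0, 3↦2, 4↦1]  zeros at y ∈ {1, 2}
  x = 4: [0↦4, 1↦2, 2↦2, 3↦4, 4↦3]  zeros at y ∈ ∅
Collecting zeros: affine points = {(2, 1), (2, 2), (3, 1), (3, 2)}.
Total count |C(F_5)_aff| = 4.


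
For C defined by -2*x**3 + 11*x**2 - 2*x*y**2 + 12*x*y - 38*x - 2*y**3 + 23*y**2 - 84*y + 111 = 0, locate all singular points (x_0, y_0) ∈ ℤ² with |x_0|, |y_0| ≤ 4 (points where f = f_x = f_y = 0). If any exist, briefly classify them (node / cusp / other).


Singular points: {(2, 3)}; classification: node.

Compute partial derivatives:
  f_x = -6*x**2 + 22*x - 2*y**2 + 12*y - 38.
  f_y = -4*x*y + 12*x - 6*y**2 + 46*y - 84.
Scan x_0 ∈ {−4, ..., 4}. For each x_0, f_y(x_0, y) is a polynomial in y; find its integer roots y ∈ {−4, ..., 4}, then test f_x and f at those candidates.
  x = -4: f_y(-4, y) = -6*y**2 + 62*y - 132; vanishes at y ∈ {3}. (-4, 3): f_x = -204 ≠ 0.
  x = -3: f_y(-3, y) = -6*y**2 + 58*y - 120; vanishes at y ∈ {3}. (-3, 3): f_x = -140 ≠ 0.
  x = -2: f_y(-2, y) = -6*y**2 + 54*y - 108; vanishes at y ∈ {3}. (-2, 3): f_x = -88 ≠ 0.
  x = -1: f_y(-1, y) = -6*y**2 + 50*y - 96; vanishes at y ∈ {3}. (-1, 3): f_x = -48 ≠ 0.
  x = 0: f_y(0, y) = -6*y**2 + 46*y - 84; vanishes at y ∈ {3}. (0, 3): f_x = -20 ≠ 0.
  x = 1: f_y(1, y) = -6*y**2 + 42*y - 72; vanishes at y ∈ {3, 4}. (1, 3): f_x = -4 ≠ 0; (1, 4): f_x = -6 ≠ 0.
  x = 2: f_y(2, y) = -6*y**2 + 38*y - 60; vanishes at y ∈ {3}. (2, 3): f_x = 0, f = 0 — SINGULAR.
  x = 3: f_y(3, y) = -6*y**2 + 34*y - 48; vanishes at y ∈ {3}. (3, 3): f_x = -8 ≠ 0.
  x = 4: f_y(4, y) = -6*y**2 + 30*y - 36; vanishes at y ∈ {2, 3}. (4, 2): f_x = -30 ≠ 0; (4, 3): f_x = -28 ≠ 0.
Only singular point on the grid: (2, 3).
Classify: substitute x = 2 + u, y = 3 + v and expand: f = -2*u**3 - u**2 - 2*u*v**2 - 2*v**3 + v**2.
No constant or linear terms (consistent with a singular point). Quadratic part: -u**2 + v**2. Cubic part: -2*u**3 - 2*u*v**2 - 2*v**3.
The quadratic part v**2 - u**2 = (v − u)(v + u) splits into two distinct linear factors, so there are two distinct tangent lines y − 3 = ±(x − 2) — this is a node (ordinary double point).
Classification: node.


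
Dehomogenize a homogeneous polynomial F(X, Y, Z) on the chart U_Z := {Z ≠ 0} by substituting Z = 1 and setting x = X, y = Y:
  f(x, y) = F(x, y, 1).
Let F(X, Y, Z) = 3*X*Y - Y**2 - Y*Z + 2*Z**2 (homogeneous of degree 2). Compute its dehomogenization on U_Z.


f(x, y) = 3*x*y - y**2 - y + 2

On U_Z we set Z = 1. Each monomial c·X^i·Y^j·Z^k in F becomes c·x^i·y^j·1^k = c·x^i·y^j.
Substituting Z = 1: F(X, Y, 1) = 3*x*y - y**2 - y + 2.
Note: deg(f) ≤ deg(F) = 2; strict inequality happens when F is divisible by Z (lost terms).


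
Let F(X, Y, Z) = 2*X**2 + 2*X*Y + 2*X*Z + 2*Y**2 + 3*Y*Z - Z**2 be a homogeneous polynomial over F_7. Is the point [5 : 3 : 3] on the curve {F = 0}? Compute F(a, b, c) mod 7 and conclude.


F(5,3,3) ≡ 6 (mod 7); P is NOT on the curve.

Evaluate F(5, 3, 3) term-by-term (mod 7).
  2*X**2 ↦ 2·25·1·1 = 50
  2*X*Y ↦ 2·5·3·1 = 30
  2*X*Z ↦ 2·5·1·3 = 30
  2*Y**2 ↦ 2·1·9·1 = 18
  3*Y*Z ↦ 3·1·3·3 = 27
  -Z**2 ↦ -1·1·1·9 = -9
Sum: F(5, 3, 3) = (50) + (30) + (30) + (18) + (27) + (-9) = 146.
Reducing mod 7: 146 ≡ 6 (mod 7).
Since F(a, b, c) ≡ 6 ≠ 0 (mod 7), P does NOT lie on the curve.


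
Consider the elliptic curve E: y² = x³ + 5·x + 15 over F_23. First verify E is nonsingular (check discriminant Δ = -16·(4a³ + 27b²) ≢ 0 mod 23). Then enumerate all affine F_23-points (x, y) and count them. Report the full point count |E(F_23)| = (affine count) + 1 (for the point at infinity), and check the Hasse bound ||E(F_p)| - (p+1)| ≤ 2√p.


Affine points = {(5, 2), (5, 21), (6, 10), (6, 13), (7, 5), (7, 18), (12, 3), (12, 20), (13, 0), (14, 0), (18, 7), (18, 16), (19, 0), (22, 3), (22, 20)}; affine count = 15; |E(F_23)| = 16.

Discriminant check: Δ ∝ 4a³ + 27b² = 4·5³ + 27·15² = 4·125 + 27·225 ≡ 20 (mod 23). Nonzero ⇒ E is nonsingular.
For each x ∈ F_23, compute rhs = x³ + 5·x + 15 mod 23, then count y ∈ F_23 with y² ≡ rhs.
  x = 0: rhs = 15, matching y values: none (0 points).
  x = 1: rhs = 21, matching y values: none (0 points).
  x = 2: rhs = 10, matching y values: none (0 points).
  x = 3: rhs = 11, matching y values: none (0 points).
  x = 4: rhs = 7, matching y values: none (0 points).
  x = 5: rhs = 4, matching y values: 2, 21 (2 points).
  x = 6: rhs = 8, matching y values: 10, 13 (2 points).
  x = 7: rhs = 2, matching y values: 5, 18 (2 points).
  x = 8: rhs = 15, matching y values: none (0 points).
  x = 9: rhs = 7, matching y values: none (0 points).
  x = 10: rhs = 7, matching y values: none (0 points).
  x = 11: rhs = 21, matching y values: none (0 points).
  x = 12: rhs = 9, matching y values: 3, 20 (2 points).
  x = 13: rhs = 0, matching y values: 0 (1 points).
  x = 14: rhs = 0, matching y values: 0 (1 points).
  x = 15: rhs = 15, matching y values: none (0 points).
  x = 16: rhs = 5, matching y values: none (0 points).
  x = 17: rhs = 22, matching y values: none (0 points).
  x = 18: rhs = 3, matching y values: 7, 16 (2 points).
  x = 19: rhs = 0, matching y values: 0 (1 points).
  x = 20: rhs = 19, matching y values: none (0 points).
  x = 21: rhs = 20, matching y values: none (0 points).
  x = 22: rhs = 9, matching y values: 3, 20 (2 points).
Total affine count: 15.
Full point count |E(F_23)| = 15 + 1 = 16.
Hasse bound: |16 − (23+1)| = |-8| = 8 ≤ 2√23 ≈ 9.5917 ✓.
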